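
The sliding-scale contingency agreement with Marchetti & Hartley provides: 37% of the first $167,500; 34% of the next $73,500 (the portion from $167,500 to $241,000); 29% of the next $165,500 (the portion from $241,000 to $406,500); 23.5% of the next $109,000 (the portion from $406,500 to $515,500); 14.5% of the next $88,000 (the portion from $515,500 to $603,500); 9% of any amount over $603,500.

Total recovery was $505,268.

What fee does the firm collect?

$158,170.48

First $167,500 at 37% = $61,975.00
Next $73,500 at 34% = $24,990.00
Next $165,500 at 29% = $47,995.00
Remaining $98,768 at 23.5% = $23,210.48
Fee: $61,975.00 + $24,990.00 + $47,995.00 + $23,210.48 = $158,170.48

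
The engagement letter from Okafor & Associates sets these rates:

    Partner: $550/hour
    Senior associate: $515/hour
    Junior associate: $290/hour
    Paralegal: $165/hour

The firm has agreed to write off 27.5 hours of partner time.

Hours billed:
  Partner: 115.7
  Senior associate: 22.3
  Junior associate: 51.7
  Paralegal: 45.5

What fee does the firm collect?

$82,495.00

Partner: 115.7 × $550 = $63,635.00
Senior associate: 22.3 × $515 = $11,484.50
Junior associate: 51.7 × $290 = $14,993.00
Paralegal: 45.5 × $165 = $7,507.50
Subtotal: $97,620.00
Write-off: 27.5 × $550 = $15,125.00
Total: $97,620.00 − $15,125.00 = $82,495.00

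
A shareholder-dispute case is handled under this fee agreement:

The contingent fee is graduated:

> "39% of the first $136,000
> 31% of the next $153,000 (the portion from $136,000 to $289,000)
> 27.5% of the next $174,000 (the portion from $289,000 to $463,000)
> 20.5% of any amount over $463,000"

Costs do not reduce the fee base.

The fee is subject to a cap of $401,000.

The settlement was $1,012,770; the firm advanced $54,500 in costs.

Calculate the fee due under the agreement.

$261,022.85

Fee base is the gross recovery, $1,012,770; costs are reimbursed separately.
First $136,000 at 39% = $53,040.00
Next $153,000 at 31% = $47,430.00
Next $174,000 at 27.5% = $47,850.00
Remaining $549,770 at 20.5% = $112,702.85
Fee: $53,040.00 + $47,430.00 + $47,850.00 + $112,702.85 = $261,022.85
$261,022.85 is under the $401,000 cap.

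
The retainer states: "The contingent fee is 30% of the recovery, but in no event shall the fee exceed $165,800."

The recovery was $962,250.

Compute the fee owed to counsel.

30% of $962,250 = $288,675.00
That exceeds the $165,800 cap, so the fee is capped at $165,800.

$165,800.00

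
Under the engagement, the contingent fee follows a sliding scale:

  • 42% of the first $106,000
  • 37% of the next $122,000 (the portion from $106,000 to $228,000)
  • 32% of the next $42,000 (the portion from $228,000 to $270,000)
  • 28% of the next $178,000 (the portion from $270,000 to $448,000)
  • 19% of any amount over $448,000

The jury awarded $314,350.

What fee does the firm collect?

First $106,000 at 42% = $44,520.00
Next $122,000 at 37% = $45,140.00
Next $42,000 at 32% = $13,440.00
Remaining $44,350 at 28% = $12,418.00
Fee: $44,520.00 + $45,140.00 + $13,440.00 + $12,418.00 = $115,518.00

$115,518.00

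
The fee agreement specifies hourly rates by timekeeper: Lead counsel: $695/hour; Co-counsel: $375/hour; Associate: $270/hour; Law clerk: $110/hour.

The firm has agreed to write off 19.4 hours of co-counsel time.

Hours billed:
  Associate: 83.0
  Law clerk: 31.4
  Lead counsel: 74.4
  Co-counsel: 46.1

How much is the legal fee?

$87,584.50

Lead counsel: 74.4 × $695 = $51,708.00
Co-counsel: 46.1 × $375 = $17,287.50
Associate: 83.0 × $270 = $22,410.00
Law clerk: 31.4 × $110 = $3,454.00
Subtotal: $94,859.50
Write-off: 19.4 × $375 = $7,275.00
Total: $94,859.50 − $7,275.00 = $87,584.50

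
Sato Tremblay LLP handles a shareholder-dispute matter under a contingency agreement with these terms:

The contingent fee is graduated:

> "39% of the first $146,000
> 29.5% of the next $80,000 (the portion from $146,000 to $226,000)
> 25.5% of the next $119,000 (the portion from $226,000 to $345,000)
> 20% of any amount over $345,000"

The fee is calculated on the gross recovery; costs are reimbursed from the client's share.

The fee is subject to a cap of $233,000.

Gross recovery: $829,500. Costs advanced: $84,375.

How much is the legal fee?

$207,785.00

Fee base is the gross recovery, $829,500; costs are reimbursed separately.
First $146,000 at 39% = $56,940.00
Next $80,000 at 29.5% = $23,600.00
Next $119,000 at 25.5% = $30,345.00
Remaining $484,500 at 20% = $96,900.00
Fee: $56,940.00 + $23,600.00 + $30,345.00 + $96,900.00 = $207,785.00
$207,785.00 is under the $233,000 cap.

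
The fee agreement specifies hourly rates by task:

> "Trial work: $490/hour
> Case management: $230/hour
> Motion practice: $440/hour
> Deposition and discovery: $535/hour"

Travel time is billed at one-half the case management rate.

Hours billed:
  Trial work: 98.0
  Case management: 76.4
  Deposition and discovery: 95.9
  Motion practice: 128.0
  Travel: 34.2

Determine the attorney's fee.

$177,151.50

Trial work: 98.0 × $490 = $48,020.00
Case management: 76.4 × $230 = $17,572.00
Motion practice: 128.0 × $440 = $56,320.00
Deposition and discovery: 95.9 × $535 = $51,306.50
Subtotal: $48,020.00 + $17,572.00 + $56,320.00 + $51,306.50 = $173,218.50
Travel: 34.2 × ($230 ÷ 2) = 34.2 × $115.00 = $3,933.00
Total: $173,218.50 + $3,933.00 = $177,151.50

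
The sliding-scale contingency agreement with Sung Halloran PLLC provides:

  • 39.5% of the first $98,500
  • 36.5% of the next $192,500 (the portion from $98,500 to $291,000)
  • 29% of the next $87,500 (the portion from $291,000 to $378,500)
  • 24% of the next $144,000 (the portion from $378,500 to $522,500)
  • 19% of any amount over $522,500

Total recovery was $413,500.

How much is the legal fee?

First $98,500 at 39.5% = $38,907.50
Next $192,500 at 36.5% = $70,262.50
Next $87,500 at 29% = $25,375.00
Remaining $35,000 at 24% = $8,400.00
Fee: $38,907.50 + $70,262.50 + $25,375.00 + $8,400.00 = $142,945.00

$142,945.00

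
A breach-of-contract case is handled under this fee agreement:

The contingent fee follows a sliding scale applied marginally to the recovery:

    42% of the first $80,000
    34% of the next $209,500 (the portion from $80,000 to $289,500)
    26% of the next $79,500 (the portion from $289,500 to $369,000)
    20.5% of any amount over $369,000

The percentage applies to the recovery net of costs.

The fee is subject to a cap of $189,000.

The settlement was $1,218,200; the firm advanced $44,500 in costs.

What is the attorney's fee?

Fee base (net of costs): $1,218,200 − $44,500 = $1,173,700
First $80,000 at 42% = $33,600.00
Next $209,500 at 34% = $71,230.00
Next $79,500 at 26% = $20,670.00
Remaining $804,700 at 20.5% = $164,963.50
Fee: $33,600.00 + $71,230.00 + $20,670.00 + $164,963.50 = $290,463.50
$290,463.50 exceeds the $189,000 cap, so the fee is capped at $189,000.00.

$189,000.00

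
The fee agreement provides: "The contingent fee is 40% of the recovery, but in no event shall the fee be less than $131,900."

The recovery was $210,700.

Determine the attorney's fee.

$131,900.00

40% of $210,700 = $84,280.00
That is below the $131,900 minimum, so the minimum applies.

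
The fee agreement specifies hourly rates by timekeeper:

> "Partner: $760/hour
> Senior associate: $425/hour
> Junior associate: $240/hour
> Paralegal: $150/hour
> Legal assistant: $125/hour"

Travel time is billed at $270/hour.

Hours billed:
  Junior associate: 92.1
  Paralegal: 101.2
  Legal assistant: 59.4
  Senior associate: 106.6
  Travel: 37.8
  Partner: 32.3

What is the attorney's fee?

$124,768.00

Partner: 32.3 × $760 = $24,548.00
Senior associate: 106.6 × $425 = $45,305.00
Junior associate: 92.1 × $240 = $22,104.00
Paralegal: 101.2 × $150 = $15,180.00
Legal assistant: 59.4 × $125 = $7,425.00
Subtotal: $24,548.00 + $45,305.00 + $22,104.00 + $15,180.00 + $7,425.00 = $114,562.00
Travel: 37.8 × $270 = $10,206.00
Total: $114,562.00 + $10,206.00 = $124,768.00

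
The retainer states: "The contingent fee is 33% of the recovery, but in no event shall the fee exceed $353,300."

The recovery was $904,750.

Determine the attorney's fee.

$298,567.50

33% of $904,750 = $298,567.50
That is under the $353,300 cap.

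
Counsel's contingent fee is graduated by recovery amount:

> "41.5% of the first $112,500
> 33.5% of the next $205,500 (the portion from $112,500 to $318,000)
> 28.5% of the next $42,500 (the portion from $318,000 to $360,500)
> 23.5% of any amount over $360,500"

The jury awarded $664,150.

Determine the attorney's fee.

First $112,500 at 41.5% = $46,687.50
Next $205,500 at 33.5% = $68,842.50
Next $42,500 at 28.5% = $12,112.50
Remaining $303,650 at 23.5% = $71,357.75
Fee: $46,687.50 + $68,842.50 + $12,112.50 + $71,357.75 = $199,000.25

$199,000.25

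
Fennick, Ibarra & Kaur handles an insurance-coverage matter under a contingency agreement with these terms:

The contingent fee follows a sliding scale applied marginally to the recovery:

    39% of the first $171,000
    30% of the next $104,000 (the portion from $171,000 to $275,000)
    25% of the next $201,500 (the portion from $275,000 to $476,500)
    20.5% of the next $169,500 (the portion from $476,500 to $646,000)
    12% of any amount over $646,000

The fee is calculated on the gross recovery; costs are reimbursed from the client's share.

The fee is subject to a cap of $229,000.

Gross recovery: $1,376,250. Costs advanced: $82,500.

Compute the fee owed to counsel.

Fee base is the gross recovery, $1,376,250; costs are reimbursed separately.
First $171,000 at 39% = $66,690.00
Next $104,000 at 30% = $31,200.00
Next $201,500 at 25% = $50,375.00
Next $169,500 at 20.5% = $34,747.50
Remaining $730,250 at 12% = $87,630.00
Fee: $66,690.00 + $31,200.00 + $50,375.00 + $34,747.50 + $87,630.00 = $270,642.50
$270,642.50 exceeds the $229,000 cap, so the fee is capped at $229,000.00.

$229,000.00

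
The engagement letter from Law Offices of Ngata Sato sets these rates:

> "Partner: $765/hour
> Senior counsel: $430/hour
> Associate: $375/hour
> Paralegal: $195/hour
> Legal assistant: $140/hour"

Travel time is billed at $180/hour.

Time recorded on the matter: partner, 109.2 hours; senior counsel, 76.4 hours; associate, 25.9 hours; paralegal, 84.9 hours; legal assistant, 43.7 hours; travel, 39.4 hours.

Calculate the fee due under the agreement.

$155,868.00

Partner: 109.2 × $765 = $83,538.00
Senior counsel: 76.4 × $430 = $32,852.00
Associate: 25.9 × $375 = $9,712.50
Paralegal: 84.9 × $195 = $16,555.50
Legal assistant: 43.7 × $140 = $6,118.00
Subtotal: $83,538.00 + $32,852.00 + $9,712.50 + $16,555.50 + $6,118.00 = $148,776.00
Travel: 39.4 × $180 = $7,092.00
Total: $148,776.00 + $7,092.00 = $155,868.00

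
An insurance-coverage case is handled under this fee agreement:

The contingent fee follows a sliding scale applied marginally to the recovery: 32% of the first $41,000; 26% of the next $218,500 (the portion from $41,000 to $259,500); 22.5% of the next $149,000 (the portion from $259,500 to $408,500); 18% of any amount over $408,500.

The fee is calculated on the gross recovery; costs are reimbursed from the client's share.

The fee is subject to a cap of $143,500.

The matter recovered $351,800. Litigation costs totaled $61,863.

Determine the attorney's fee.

$90,697.50

Fee base is the gross recovery, $351,800; costs are reimbursed separately.
First $41,000 at 32% = $13,120.00
Next $218,500 at 26% = $56,810.00
Remaining $92,300 at 22.5% = $20,767.50
Fee: $13,120.00 + $56,810.00 + $20,767.50 = $90,697.50
$90,697.50 is under the $143,500 cap.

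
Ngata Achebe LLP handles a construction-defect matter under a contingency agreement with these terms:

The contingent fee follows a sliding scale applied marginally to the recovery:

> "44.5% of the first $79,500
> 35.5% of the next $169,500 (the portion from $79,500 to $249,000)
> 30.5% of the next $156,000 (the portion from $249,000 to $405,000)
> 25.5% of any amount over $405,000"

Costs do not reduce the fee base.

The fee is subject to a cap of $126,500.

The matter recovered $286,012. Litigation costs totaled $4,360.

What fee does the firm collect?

Fee base is the gross recovery, $286,012; costs are reimbursed separately.
First $79,500 at 44.5% = $35,377.50
Next $169,500 at 35.5% = $60,172.50
Remaining $37,012 at 30.5% = $11,288.66
Fee: $35,377.50 + $60,172.50 + $11,288.66 = $106,838.66
$106,838.66 is under the $126,500 cap.

$106,838.66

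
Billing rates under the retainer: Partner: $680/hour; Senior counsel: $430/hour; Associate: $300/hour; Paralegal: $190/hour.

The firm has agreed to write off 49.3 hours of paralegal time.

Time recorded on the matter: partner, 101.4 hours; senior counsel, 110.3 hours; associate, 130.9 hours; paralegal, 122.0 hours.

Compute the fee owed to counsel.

Partner: 101.4 × $680 = $68,952.00
Senior counsel: 110.3 × $430 = $47,429.00
Associate: 130.9 × $300 = $39,270.00
Paralegal: 122.0 × $190 = $23,180.00
Subtotal: $178,831.00
Write-off: 49.3 × $190 = $9,367.00
Total: $178,831.00 − $9,367.00 = $169,464.00

$169,464.00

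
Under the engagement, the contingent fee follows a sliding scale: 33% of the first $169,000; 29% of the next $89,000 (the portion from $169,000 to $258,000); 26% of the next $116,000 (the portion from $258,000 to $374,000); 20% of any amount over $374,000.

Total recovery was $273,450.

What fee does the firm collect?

$85,597.00

First $169,000 at 33% = $55,770.00
Next $89,000 at 29% = $25,810.00
Remaining $15,450 at 26% = $4,017.00
Fee: $55,770.00 + $25,810.00 + $4,017.00 = $85,597.00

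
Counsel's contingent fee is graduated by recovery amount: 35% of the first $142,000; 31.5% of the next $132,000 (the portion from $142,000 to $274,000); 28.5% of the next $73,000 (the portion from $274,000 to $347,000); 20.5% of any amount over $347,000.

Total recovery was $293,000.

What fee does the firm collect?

$96,695.00

First $142,000 at 35% = $49,700.00
Next $132,000 at 31.5% = $41,580.00
Remaining $19,000 at 28.5% = $5,415.00
Fee: $49,700.00 + $41,580.00 + $5,415.00 = $96,695.00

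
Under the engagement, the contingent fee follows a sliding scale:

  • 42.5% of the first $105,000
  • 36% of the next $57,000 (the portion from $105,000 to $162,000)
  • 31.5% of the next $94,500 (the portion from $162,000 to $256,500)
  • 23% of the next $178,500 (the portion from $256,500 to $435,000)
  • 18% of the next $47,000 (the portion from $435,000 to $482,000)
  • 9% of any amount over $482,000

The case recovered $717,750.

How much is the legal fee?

$165,645.00

First $105,000 at 42.5% = $44,625.00
Next $57,000 at 36% = $20,520.00
Next $94,500 at 31.5% = $29,767.50
Next $178,500 at 23% = $41,055.00
Next $47,000 at 18% = $8,460.00
Remaining $235,750 at 9% = $21,217.50
Fee: $44,625.00 + $20,520.00 + $29,767.50 + $41,055.00 + $8,460.00 + $21,217.50 = $165,645.00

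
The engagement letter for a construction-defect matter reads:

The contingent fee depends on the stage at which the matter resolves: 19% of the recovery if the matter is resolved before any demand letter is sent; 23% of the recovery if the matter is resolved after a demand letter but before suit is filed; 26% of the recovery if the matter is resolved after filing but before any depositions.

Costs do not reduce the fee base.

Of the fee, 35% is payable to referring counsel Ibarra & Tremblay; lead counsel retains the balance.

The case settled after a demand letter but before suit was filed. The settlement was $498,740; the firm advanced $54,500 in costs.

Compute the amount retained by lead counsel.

Fee base is the gross recovery, $498,740; costs are reimbursed separately.
The matter settled after a demand letter but before suit was filed, so the 23% rate applies.
$498,740 × 23% = $114,710.20
Referral share: 35% of $114,710.20 = $40,148.57; lead counsel retains $114,710.20 − $40,148.57 = $74,561.63.

$74,561.63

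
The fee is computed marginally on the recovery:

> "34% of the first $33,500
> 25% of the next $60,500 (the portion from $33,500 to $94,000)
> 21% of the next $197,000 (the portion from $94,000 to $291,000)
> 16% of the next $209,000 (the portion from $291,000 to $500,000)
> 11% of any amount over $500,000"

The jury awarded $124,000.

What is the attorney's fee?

$32,815.00

First $33,500 at 34% = $11,390.00
Next $60,500 at 25% = $15,125.00
Remaining $30,000 at 21% = $6,300.00
Fee: $11,390.00 + $15,125.00 + $6,300.00 = $32,815.00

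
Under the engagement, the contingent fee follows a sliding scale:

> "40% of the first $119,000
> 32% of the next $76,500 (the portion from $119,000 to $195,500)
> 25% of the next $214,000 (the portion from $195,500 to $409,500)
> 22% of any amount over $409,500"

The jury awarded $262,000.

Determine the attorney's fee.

$88,705.00

First $119,000 at 40% = $47,600.00
Next $76,500 at 32% = $24,480.00
Remaining $66,500 at 25% = $16,625.00
Fee: $47,600.00 + $24,480.00 + $16,625.00 = $88,705.00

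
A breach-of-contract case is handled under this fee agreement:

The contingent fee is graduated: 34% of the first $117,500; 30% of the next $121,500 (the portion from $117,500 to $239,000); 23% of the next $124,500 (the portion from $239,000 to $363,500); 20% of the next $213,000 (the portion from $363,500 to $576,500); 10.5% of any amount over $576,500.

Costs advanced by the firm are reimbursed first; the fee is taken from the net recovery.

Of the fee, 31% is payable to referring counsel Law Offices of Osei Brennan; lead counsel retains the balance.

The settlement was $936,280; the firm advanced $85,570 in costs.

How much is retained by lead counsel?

Fee base (net of costs): $936,280 − $85,570 = $850,710
First $117,500 at 34% = $39,950.00
Next $121,500 at 30% = $36,450.00
Next $124,500 at 23% = $28,635.00
Next $213,000 at 20% = $42,600.00
Remaining $274,210 at 10.5% = $28,792.05
Fee: $39,950.00 + $36,450.00 + $28,635.00 + $42,600.00 + $28,792.05 = $176,427.05
Referral share: 31% of $176,427.05 = $54,692.39; lead counsel retains $176,427.05 − $54,692.39 = $121,734.66.

$121,734.66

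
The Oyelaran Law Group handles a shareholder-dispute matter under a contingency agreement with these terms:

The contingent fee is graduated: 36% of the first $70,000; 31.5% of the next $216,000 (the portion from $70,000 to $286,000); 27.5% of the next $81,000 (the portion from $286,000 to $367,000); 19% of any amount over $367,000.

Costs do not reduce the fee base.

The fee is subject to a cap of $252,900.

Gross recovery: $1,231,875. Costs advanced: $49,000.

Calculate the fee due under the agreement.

Fee base is the gross recovery, $1,231,875; costs are reimbursed separately.
First $70,000 at 36% = $25,200.00
Next $216,000 at 31.5% = $68,040.00
Next $81,000 at 27.5% = $22,275.00
Remaining $864,875 at 19% = $164,326.25
Fee: $25,200.00 + $68,040.00 + $22,275.00 + $164,326.25 = $279,841.25
$279,841.25 exceeds the $252,900 cap, so the fee is capped at $252,900.00.

$252,900.00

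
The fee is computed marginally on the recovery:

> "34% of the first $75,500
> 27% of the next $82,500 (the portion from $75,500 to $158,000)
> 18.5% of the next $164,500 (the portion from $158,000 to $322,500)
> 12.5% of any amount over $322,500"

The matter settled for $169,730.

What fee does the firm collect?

First $75,500 at 34% = $25,670.00
Next $82,500 at 27% = $22,275.00
Remaining $11,730 at 18.5% = $2,170.05
Fee: $25,670.00 + $22,275.00 + $2,170.05 = $50,115.05

$50,115.05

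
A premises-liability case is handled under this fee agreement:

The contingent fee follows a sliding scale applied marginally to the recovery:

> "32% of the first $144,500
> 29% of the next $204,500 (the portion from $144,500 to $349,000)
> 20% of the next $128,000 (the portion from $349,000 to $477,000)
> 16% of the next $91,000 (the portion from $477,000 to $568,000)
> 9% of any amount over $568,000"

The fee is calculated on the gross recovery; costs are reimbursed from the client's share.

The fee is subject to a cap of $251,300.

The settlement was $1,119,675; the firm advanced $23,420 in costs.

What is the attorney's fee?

$195,355.75

Fee base is the gross recovery, $1,119,675; costs are reimbursed separately.
First $144,500 at 32% = $46,240.00
Next $204,500 at 29% = $59,305.00
Next $128,000 at 20% = $25,600.00
Next $91,000 at 16% = $14,560.00
Remaining $551,675 at 9% = $49,650.75
Fee: $46,240.00 + $59,305.00 + $25,600.00 + $14,560.00 + $49,650.75 = $195,355.75
$195,355.75 is under the $251,300 cap.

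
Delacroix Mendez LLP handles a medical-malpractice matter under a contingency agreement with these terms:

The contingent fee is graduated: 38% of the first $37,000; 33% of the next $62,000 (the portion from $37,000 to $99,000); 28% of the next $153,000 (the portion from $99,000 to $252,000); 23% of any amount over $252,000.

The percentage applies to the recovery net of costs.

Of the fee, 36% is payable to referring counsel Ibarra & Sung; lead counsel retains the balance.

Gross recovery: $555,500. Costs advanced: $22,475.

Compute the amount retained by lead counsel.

Fee base (net of costs): $555,500 − $22,475 = $533,025
First $37,000 at 38% = $14,060.00
Next $62,000 at 33% = $20,460.00
Next $153,000 at 28% = $42,840.00
Remaining $281,025 at 23% = $64,635.75
Fee: $14,060.00 + $20,460.00 + $42,840.00 + $64,635.75 = $141,995.75
Referral share: 36% of $141,995.75 = $51,118.47; lead counsel retains $141,995.75 − $51,118.47 = $90,877.28.

$90,877.28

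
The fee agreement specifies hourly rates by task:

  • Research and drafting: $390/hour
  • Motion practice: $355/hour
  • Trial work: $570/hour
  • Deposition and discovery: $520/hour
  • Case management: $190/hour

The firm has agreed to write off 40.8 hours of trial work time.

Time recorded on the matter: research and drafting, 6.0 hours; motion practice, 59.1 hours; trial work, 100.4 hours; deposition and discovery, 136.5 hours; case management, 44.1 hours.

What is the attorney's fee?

Research and drafting: 6.0 × $390 = $2,340.00
Motion practice: 59.1 × $355 = $20,980.50
Trial work: 100.4 × $570 = $57,228.00
Deposition and discovery: 136.5 × $520 = $70,980.00
Case management: 44.1 × $190 = $8,379.00
Subtotal: $159,907.50
Write-off: 40.8 × $570 = $23,256.00
Total: $159,907.50 − $23,256.00 = $136,651.50

$136,651.50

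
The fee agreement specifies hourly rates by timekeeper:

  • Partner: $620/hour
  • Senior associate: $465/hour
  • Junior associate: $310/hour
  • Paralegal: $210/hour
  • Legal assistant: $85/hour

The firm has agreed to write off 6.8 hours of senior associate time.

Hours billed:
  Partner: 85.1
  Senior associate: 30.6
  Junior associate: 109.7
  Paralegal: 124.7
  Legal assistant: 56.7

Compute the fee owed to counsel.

Partner: 85.1 × $620 = $52,762.00
Senior associate: 30.6 × $465 = $14,229.00
Junior associate: 109.7 × $310 = $34,007.00
Paralegal: 124.7 × $210 = $26,187.00
Legal assistant: 56.7 × $85 = $4,819.50
Subtotal: $132,004.50
Write-off: 6.8 × $465 = $3,162.00
Total: $132,004.50 − $3,162.00 = $128,842.50

$128,842.50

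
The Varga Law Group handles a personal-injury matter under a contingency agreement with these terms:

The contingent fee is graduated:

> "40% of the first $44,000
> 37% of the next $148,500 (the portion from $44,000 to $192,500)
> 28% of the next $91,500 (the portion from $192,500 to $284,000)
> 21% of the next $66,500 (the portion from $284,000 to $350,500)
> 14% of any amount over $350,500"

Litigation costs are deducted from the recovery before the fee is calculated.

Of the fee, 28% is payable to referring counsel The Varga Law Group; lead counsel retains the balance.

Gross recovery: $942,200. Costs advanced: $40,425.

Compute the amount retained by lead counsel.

$136,302.12

Fee base (net of costs): $942,200 − $40,425 = $901,775
First $44,000 at 40% = $17,600.00
Next $148,500 at 37% = $54,945.00
Next $91,500 at 28% = $25,620.00
Next $66,500 at 21% = $13,965.00
Remaining $551,275 at 14% = $77,178.50
Fee: $17,600.00 + $54,945.00 + $25,620.00 + $13,965.00 + $77,178.50 = $189,308.50
Referral share: 28% of $189,308.50 = $53,006.38; lead counsel retains $189,308.50 − $53,006.38 = $136,302.12.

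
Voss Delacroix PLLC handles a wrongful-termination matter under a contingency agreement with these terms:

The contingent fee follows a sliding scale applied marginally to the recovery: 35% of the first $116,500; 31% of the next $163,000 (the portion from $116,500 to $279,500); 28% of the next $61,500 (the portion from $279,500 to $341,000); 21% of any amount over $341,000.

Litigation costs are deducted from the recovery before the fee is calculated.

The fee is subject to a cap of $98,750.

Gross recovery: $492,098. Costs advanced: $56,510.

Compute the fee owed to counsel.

Fee base (net of costs): $492,098 − $56,510 = $435,588
First $116,500 at 35% = $40,775.00
Next $163,000 at 31% = $50,530.00
Next $61,500 at 28% = $17,220.00
Remaining $94,588 at 21% = $19,863.48
Fee: $40,775.00 + $50,530.00 + $17,220.00 + $19,863.48 = $128,388.48
$128,388.48 exceeds the $98,750 cap, so the fee is capped at $98,750.00.

$98,750.00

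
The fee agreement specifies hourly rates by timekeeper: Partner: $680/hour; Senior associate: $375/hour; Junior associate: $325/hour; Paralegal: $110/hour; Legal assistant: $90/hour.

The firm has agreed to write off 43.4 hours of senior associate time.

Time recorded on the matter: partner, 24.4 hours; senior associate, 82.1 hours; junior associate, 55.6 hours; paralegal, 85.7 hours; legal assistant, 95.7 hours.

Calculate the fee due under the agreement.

Partner: 24.4 × $680 = $16,592.00
Senior associate: 82.1 × $375 = $30,787.50
Junior associate: 55.6 × $325 = $18,070.00
Paralegal: 85.7 × $110 = $9,427.00
Legal assistant: 95.7 × $90 = $8,613.00
Subtotal: $83,489.50
Write-off: 43.4 × $375 = $16,275.00
Total: $83,489.50 − $16,275.00 = $67,214.50

$67,214.50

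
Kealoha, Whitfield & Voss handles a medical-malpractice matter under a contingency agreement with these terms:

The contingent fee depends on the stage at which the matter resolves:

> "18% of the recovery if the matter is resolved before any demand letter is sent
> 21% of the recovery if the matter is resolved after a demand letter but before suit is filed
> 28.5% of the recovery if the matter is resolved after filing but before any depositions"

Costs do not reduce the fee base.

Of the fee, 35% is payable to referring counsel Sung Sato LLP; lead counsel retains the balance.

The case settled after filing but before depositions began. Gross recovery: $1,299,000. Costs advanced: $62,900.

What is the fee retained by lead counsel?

$240,639.75

Fee base is the gross recovery, $1,299,000; costs are reimbursed separately.
The matter settled after filing but before depositions began, so the 28.5% rate applies.
$1,299,000 × 28.5% = $370,215.00
Referral share: 35% of $370,215.00 = $129,575.25; lead counsel retains $370,215.00 − $129,575.25 = $240,639.75.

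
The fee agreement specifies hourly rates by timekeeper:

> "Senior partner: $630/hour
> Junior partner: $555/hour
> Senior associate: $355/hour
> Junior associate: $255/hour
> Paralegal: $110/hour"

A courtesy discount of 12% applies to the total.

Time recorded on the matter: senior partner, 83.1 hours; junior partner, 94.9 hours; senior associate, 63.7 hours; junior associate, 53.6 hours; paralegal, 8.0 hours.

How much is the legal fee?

Senior partner: 83.1 × $630 = $52,353.00
Junior partner: 94.9 × $555 = $52,669.50
Senior associate: 63.7 × $355 = $22,613.50
Junior associate: 53.6 × $255 = $13,668.00
Paralegal: 8.0 × $110 = $880.00
Subtotal: $142,184.00
Less 12% discount: −$17,062.08
Total: $142,184.00 − $17,062.08 = $125,121.92

$125,121.92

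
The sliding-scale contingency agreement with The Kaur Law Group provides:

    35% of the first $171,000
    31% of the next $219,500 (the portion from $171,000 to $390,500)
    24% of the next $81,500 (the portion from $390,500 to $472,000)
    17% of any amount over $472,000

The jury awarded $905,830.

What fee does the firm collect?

First $171,000 at 35% = $59,850.00
Next $219,500 at 31% = $68,045.00
Next $81,500 at 24% = $19,560.00
Remaining $433,830 at 17% = $73,751.10
Fee: $59,850.00 + $68,045.00 + $19,560.00 + $73,751.10 = $221,206.10

$221,206.10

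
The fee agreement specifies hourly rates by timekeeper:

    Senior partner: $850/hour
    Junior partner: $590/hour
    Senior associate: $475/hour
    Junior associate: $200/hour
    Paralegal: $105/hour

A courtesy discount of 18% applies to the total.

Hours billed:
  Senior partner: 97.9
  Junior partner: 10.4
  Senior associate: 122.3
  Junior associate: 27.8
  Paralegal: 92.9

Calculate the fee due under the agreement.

Senior partner: 97.9 × $850 = $83,215.00
Junior partner: 10.4 × $590 = $6,136.00
Senior associate: 122.3 × $475 = $58,092.50
Junior associate: 27.8 × $200 = $5,560.00
Paralegal: 92.9 × $105 = $9,754.50
Subtotal: $162,758.00
Less 18% discount: −$29,296.44
Total: $162,758.00 − $29,296.44 = $133,461.56

$133,461.56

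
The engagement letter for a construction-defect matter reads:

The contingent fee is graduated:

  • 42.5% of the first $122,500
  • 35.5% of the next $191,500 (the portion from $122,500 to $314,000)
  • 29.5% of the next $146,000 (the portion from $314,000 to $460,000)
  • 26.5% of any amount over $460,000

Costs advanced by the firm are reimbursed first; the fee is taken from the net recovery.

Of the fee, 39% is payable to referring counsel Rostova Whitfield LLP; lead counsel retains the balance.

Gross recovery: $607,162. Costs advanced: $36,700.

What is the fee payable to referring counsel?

$75,031.10

Fee base (net of costs): $607,162 − $36,700 = $570,462
First $122,500 at 42.5% = $52,062.50
Next $191,500 at 35.5% = $67,982.50
Next $146,000 at 29.5% = $43,070.00
Remaining $110,462 at 26.5% = $29,272.43
Fee: $52,062.50 + $67,982.50 + $43,070.00 + $29,272.43 = $192,387.43
Referral share: 39% of $192,387.43 = $75,031.10; lead counsel retains $192,387.43 − $75,031.10 = $117,356.33.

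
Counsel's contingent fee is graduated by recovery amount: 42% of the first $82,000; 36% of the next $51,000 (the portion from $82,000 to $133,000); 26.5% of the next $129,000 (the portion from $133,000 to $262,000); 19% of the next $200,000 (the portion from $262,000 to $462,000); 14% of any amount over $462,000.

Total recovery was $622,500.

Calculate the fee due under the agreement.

$147,455.00

First $82,000 at 42% = $34,440.00
Next $51,000 at 36% = $18,360.00
Next $129,000 at 26.5% = $34,185.00
Next $200,000 at 19% = $38,000.00
Remaining $160,500 at 14% = $22,470.00
Fee: $34,440.00 + $18,360.00 + $34,185.00 + $38,000.00 + $22,470.00 = $147,455.00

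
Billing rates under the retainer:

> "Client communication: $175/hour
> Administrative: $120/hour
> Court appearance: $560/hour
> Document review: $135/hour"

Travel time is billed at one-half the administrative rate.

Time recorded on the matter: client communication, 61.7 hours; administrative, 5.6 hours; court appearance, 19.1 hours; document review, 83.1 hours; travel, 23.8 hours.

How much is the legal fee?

Client communication: 61.7 × $175 = $10,797.50
Administrative: 5.6 × $120 = $672.00
Court appearance: 19.1 × $560 = $10,696.00
Document review: 83.1 × $135 = $11,218.50
Subtotal: $10,797.50 + $672.00 + $10,696.00 + $11,218.50 = $33,384.00
Travel: 23.8 × ($120 ÷ 2) = 23.8 × $60.00 = $1,428.00
Total: $33,384.00 + $1,428.00 = $34,812.00

$34,812.00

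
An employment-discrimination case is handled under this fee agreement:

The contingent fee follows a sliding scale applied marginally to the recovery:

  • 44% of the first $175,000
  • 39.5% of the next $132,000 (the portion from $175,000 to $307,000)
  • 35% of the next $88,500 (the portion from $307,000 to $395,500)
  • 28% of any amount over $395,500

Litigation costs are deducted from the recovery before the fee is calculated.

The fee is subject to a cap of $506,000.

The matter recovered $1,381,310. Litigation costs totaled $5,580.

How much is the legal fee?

$434,579.40

Fee base (net of costs): $1,381,310 − $5,580 = $1,375,730
First $175,000 at 44% = $77,000.00
Next $132,000 at 39.5% = $52,140.00
Next $88,500 at 35% = $30,975.00
Remaining $980,230 at 28% = $274,464.40
Fee: $77,000.00 + $52,140.00 + $30,975.00 + $274,464.40 = $434,579.40
$434,579.40 is under the $506,000 cap.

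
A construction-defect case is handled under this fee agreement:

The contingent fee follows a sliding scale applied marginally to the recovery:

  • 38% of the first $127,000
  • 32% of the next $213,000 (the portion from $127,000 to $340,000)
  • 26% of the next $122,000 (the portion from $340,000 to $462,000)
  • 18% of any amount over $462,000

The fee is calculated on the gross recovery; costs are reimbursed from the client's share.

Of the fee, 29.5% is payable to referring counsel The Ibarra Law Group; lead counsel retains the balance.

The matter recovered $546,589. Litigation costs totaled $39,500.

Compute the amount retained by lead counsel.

$115,173.04

Fee base is the gross recovery, $546,589; costs are reimbursed separately.
First $127,000 at 38% = $48,260.00
Next $213,000 at 32% = $68,160.00
Next $122,000 at 26% = $31,720.00
Remaining $84,589 at 18% = $15,226.02
Fee: $48,260.00 + $68,160.00 + $31,720.00 + $15,226.02 = $163,366.02
Referral share: 29.5% of $163,366.02 = $48,192.98; lead counsel retains $163,366.02 − $48,192.98 = $115,173.04.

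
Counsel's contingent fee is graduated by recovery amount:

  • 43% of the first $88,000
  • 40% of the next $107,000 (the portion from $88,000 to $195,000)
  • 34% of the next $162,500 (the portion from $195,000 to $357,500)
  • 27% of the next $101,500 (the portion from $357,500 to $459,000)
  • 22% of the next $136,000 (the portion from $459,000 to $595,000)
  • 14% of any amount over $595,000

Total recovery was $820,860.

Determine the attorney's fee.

First $88,000 at 43% = $37,840.00
Next $107,000 at 40% = $42,800.00
Next $162,500 at 34% = $55,250.00
Next $101,500 at 27% = $27,405.00
Next $136,000 at 22% = $29,920.00
Remaining $225,860 at 14% = $31,620.40
Fee: $37,840.00 + $42,800.00 + $55,250.00 + $27,405.00 + $29,920.00 + $31,620.40 = $224,835.40

$224,835.40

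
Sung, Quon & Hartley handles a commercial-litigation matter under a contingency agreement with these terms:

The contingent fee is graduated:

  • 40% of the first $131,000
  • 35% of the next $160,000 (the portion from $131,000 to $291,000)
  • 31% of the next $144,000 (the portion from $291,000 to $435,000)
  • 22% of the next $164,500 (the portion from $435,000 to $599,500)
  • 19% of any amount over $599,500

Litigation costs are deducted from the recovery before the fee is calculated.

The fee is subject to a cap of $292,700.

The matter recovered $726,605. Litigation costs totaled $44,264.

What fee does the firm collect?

Fee base (net of costs): $726,605 − $44,264 = $682,341
First $131,000 at 40% = $52,400.00
Next $160,000 at 35% = $56,000.00
Next $144,000 at 31% = $44,640.00
Next $164,500 at 22% = $36,190.00
Remaining $82,841 at 19% = $15,739.79
Fee: $52,400.00 + $56,000.00 + $44,640.00 + $36,190.00 + $15,739.79 = $204,969.79
$204,969.79 is under the $292,700 cap.

$204,969.79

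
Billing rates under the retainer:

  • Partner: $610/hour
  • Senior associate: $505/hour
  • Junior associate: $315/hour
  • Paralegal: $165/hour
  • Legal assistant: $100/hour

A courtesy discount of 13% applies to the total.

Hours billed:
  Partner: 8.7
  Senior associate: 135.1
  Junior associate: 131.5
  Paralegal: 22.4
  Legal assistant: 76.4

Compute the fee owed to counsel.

Partner: 8.7 × $610 = $5,307.00
Senior associate: 135.1 × $505 = $68,225.50
Junior associate: 131.5 × $315 = $41,422.50
Paralegal: 22.4 × $165 = $3,696.00
Legal assistant: 76.4 × $100 = $7,640.00
Subtotal: $126,291.00
Less 13% discount: −$16,417.83
Total: $126,291.00 − $16,417.83 = $109,873.17

$109,873.17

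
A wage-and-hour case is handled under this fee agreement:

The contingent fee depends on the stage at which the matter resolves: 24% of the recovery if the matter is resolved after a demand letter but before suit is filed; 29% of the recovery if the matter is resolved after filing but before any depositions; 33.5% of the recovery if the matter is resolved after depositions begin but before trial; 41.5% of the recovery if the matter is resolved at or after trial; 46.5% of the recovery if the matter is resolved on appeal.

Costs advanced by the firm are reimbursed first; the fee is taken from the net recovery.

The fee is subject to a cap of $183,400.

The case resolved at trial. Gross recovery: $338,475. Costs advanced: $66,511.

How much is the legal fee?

Fee base (net of costs): $338,475 − $66,511 = $271,964
The matter resolved at trial, so the 41.5% rate applies.
$271,964 × 41.5% = $112,865.06
$112,865.06 is under the $183,400 cap.

$112,865.06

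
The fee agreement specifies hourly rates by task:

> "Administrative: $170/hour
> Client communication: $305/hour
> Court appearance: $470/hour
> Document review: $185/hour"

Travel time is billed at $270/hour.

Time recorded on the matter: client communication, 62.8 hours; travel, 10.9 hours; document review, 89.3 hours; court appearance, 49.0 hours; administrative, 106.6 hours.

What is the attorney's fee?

Administrative: 106.6 × $170 = $18,122.00
Client communication: 62.8 × $305 = $19,154.00
Court appearance: 49.0 × $470 = $23,030.00
Document review: 89.3 × $185 = $16,520.50
Subtotal: $18,122.00 + $19,154.00 + $23,030.00 + $16,520.50 = $76,826.50
Travel: 10.9 × $270 = $2,943.00
Total: $76,826.50 + $2,943.00 = $79,769.50

$79,769.50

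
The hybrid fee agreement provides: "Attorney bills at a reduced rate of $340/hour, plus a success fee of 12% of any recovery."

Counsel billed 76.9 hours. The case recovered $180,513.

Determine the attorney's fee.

$47,807.56

Hourly: 76.9 × $340 = $26,146.00
Success fee: 12% of $180,513 = $21,661.56
Total: $26,146.00 + $21,661.56 = $47,807.56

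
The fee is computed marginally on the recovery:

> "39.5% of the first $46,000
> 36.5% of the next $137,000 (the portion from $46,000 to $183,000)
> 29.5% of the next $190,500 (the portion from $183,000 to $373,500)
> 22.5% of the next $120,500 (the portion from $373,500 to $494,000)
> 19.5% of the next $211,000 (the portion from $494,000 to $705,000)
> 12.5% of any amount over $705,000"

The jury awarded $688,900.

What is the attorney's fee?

$189,490.50

First $46,000 at 39.5% = $18,170.00
Next $137,000 at 36.5% = $50,005.00
Next $190,500 at 29.5% = $56,197.50
Next $120,500 at 22.5% = $27,112.50
Remaining $194,900 at 19.5% = $38,005.50
Fee: $18,170.00 + $50,005.00 + $56,197.50 + $27,112.50 + $38,005.50 = $189,490.50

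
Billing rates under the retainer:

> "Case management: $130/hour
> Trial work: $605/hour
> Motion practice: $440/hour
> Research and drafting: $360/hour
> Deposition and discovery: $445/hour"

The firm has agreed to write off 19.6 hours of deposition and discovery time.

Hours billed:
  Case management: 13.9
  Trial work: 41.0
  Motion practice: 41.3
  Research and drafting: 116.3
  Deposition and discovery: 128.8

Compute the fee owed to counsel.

Case management: 13.9 × $130 = $1,807.00
Trial work: 41.0 × $605 = $24,805.00
Motion practice: 41.3 × $440 = $18,172.00
Research and drafting: 116.3 × $360 = $41,868.00
Deposition and discovery: 128.8 × $445 = $57,316.00
Subtotal: $143,968.00
Write-off: 19.6 × $445 = $8,722.00
Total: $143,968.00 − $8,722.00 = $135,246.00

$135,246.00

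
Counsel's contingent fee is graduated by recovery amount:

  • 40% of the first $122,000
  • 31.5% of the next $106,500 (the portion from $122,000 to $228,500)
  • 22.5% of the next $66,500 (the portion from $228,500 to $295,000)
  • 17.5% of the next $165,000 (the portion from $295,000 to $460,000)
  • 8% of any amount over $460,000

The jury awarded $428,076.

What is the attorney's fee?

$120,598.30

First $122,000 at 40% = $48,800.00
Next $106,500 at 31.5% = $33,547.50
Next $66,500 at 22.5% = $14,962.50
Remaining $133,076 at 17.5% = $23,288.30
Fee: $48,800.00 + $33,547.50 + $14,962.50 + $23,288.30 = $120,598.30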